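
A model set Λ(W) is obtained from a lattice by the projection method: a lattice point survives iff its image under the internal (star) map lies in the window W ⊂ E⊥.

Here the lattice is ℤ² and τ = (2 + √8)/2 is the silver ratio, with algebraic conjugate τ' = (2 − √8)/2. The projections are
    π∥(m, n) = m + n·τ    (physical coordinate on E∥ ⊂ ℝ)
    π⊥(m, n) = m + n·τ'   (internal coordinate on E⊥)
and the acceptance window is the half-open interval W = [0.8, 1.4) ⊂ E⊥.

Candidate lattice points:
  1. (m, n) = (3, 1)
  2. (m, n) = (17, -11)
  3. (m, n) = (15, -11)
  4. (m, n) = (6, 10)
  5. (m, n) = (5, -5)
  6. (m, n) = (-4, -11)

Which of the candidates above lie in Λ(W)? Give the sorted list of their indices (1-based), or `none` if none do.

τ' = (2−√8)/2 ≈ -0.41421.
[1] lift (3,1): star map gives 2.58579; window check 0.8 ≤ 2.58579 < 1.4 is false → out
[2] lift (17,-11): star map gives 21.55635; window check 0.8 ≤ 21.55635 < 1.4 is false → out
[3] lift (15,-11): star map gives 19.55635; window check 0.8 ≤ 19.55635 < 1.4 is false → out
[4] lift (6,10): star map gives 1.85786; window check 0.8 ≤ 1.85786 < 1.4 is false → out
[5] lift (5,-5): star map gives 7.07107; window check 0.8 ≤ 7.07107 < 1.4 is false → out
[6] lift (-4,-11): star map gives 0.55635; window check 0.8 ≤ 0.55635 < 1.4 is false → out

none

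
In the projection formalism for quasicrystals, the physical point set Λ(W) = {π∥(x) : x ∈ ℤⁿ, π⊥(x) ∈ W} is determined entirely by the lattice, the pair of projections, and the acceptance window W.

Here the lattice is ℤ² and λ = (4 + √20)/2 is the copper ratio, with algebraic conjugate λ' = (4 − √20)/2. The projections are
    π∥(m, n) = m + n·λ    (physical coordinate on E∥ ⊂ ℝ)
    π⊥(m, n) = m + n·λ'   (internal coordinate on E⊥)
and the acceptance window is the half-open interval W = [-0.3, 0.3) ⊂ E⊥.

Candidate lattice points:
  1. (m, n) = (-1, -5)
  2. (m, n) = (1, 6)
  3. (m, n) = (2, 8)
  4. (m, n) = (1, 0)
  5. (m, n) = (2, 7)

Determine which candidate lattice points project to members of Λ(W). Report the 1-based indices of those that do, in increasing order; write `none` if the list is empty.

1, 3

Compute λ' = (4−√20)/2 = -0.2361, so π⊥(m,n) = m -0.2361·n.
#1 (-1,-5): internal coord -1 + (-5)·λ' = +0.1803; +0.1803 ∈ [-0.3, 0.3) → IN Λ
#2 (1,6): internal coord 1 + (6)·λ' = -0.4164; -0.4164 ∉ [-0.3, 0.3) → out
#3 (2,8): internal coord 2 + (8)·λ' = +0.1115; +0.1115 ∈ [-0.3, 0.3) → IN Λ
#4 (1,0): internal coord 1 + (0)·λ' = +1.0000; +1.0000 ∉ [-0.3, 0.3) → out
#5 (2,7): internal coord 2 + (7)·λ' = +0.3475; +0.3475 ∉ [-0.3, 0.3) → out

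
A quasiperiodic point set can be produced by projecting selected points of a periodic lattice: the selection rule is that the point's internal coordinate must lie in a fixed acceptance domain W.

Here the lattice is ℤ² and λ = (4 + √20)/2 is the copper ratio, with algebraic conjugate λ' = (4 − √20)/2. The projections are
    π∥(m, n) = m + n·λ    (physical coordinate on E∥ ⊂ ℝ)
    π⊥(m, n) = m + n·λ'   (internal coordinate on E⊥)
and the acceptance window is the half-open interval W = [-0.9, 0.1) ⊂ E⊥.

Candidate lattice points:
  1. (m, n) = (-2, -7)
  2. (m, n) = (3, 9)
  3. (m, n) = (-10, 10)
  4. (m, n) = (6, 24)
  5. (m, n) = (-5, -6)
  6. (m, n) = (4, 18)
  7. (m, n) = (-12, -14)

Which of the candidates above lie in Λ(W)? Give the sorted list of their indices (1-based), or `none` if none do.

Numerically λ ≈ 4.23607 and λ' = −1/λ ≈ -0.23607.
candidate 1: (m,n)=(-2,-7) → π∥ = -2-7·λ ≈ -31.65248, π⊥ = -2-7·λ' ≈ -0.34752 ∈ [-0.9, 0.1) ⇒ IN Λ
candidate 2: (m,n)=(3,9) → π∥ = 3+9·λ ≈ 41.12461, π⊥ = 3+9·λ' ≈ 0.87539 ∉ [-0.9, 0.1) ⇒ out
candidate 3: (m,n)=(-10,10) → π∥ = -10+10·λ ≈ 32.36068, π⊥ = -10+10·λ' ≈ -12.36068 ∉ [-0.9, 0.1) ⇒ out
candidate 4: (m,n)=(6,24) → π∥ = 6+24·λ ≈ 107.66563, π⊥ = 6+24·λ' ≈ 0.33437 ∉ [-0.9, 0.1) ⇒ out
candidate 5: (m,n)=(-5,-6) → π∥ = -5-6·λ ≈ -30.41641, π⊥ = -5-6·λ' ≈ -3.58359 ∉ [-0.9, 0.1) ⇒ out
candidate 6: (m,n)=(4,18) → π∥ = 4+18·λ ≈ 80.24922, π⊥ = 4+18·λ' ≈ -0.24922 ∈ [-0.9, 0.1) ⇒ IN Λ
candidate 7: (m,n)=(-12,-14) → π∥ = -12-14·λ ≈ -71.30495, π⊥ = -12-14·λ' ≈ -8.69505 ∉ [-0.9, 0.1) ⇒ out

1, 6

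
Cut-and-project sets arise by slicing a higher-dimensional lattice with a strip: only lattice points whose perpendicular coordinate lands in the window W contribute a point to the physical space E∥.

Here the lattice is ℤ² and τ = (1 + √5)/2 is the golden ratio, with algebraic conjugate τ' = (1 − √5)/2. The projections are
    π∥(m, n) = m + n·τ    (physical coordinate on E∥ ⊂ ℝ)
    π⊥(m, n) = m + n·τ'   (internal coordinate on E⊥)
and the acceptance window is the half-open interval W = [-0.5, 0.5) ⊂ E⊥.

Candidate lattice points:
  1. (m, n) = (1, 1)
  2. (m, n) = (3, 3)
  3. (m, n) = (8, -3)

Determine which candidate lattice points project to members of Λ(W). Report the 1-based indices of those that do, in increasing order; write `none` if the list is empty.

Compute τ' = (1−√5)/2 = -0.61803, so π⊥(m,n) = m -0.61803·n.
[1] lift (1,1): star map gives 0.38197; window check -0.5 ≤ 0.38197 < 0.5 is true → IN Λ
[2] lift (3,3): star map gives 1.14590; window check -0.5 ≤ 1.14590 < 0.5 is false → out
[3] lift (8,-3): star map gives 9.85410; window check -0.5 ≤ 9.85410 < 0.5 is false → out

1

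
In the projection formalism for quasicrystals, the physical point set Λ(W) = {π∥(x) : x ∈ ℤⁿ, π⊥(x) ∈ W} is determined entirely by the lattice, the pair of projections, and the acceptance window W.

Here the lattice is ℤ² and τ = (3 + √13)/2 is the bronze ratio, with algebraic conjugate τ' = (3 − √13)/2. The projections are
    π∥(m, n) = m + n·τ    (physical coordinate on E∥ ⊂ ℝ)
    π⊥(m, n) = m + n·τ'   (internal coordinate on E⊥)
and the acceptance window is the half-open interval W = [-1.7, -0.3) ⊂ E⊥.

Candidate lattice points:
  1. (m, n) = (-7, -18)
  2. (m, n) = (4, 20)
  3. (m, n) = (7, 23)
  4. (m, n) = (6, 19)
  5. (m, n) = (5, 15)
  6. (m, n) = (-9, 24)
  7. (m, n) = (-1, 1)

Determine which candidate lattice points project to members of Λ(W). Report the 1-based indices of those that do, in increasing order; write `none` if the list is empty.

Compute τ' = (3−√13)/2 = -0.3028, so π⊥(m,n) = m -0.3028·n.
candidate 1: (m,n)=(-7,-18) → π∥ = -7-18·τ ≈ -66.4500, π⊥ = -7-18·τ' ≈ -1.5500 ∈ [-1.7, -0.3) ⇒ IN Λ
candidate 2: (m,n)=(4,20) → π∥ = 4+20·τ ≈ 70.0555, π⊥ = 4+20·τ' ≈ -2.0555 ∉ [-1.7, -0.3) ⇒ out
candidate 3: (m,n)=(7,23) → π∥ = 7+23·τ ≈ 82.9638, π⊥ = 7+23·τ' ≈ 0.0362 ∉ [-1.7, -0.3) ⇒ out
candidate 4: (m,n)=(6,19) → π∥ = 6+19·τ ≈ 68.7527, π⊥ = 6+19·τ' ≈ 0.2473 ∉ [-1.7, -0.3) ⇒ out
candidate 5: (m,n)=(5,15) → π∥ = 5+15·τ ≈ 54.5416, π⊥ = 5+15·τ' ≈ 0.4584 ∉ [-1.7, -0.3) ⇒ out
candidate 6: (m,n)=(-9,24) → π∥ = -9+24·τ ≈ 70.2666, π⊥ = -9+24·τ' ≈ -16.2666 ∉ [-1.7, -0.3) ⇒ out
candidate 7: (m,n)=(-1,1) → π∥ = -1+1·τ ≈ 2.3028, π⊥ = -1+1·τ' ≈ -1.3028 ∈ [-1.7, -0.3) ⇒ IN Λ

1, 7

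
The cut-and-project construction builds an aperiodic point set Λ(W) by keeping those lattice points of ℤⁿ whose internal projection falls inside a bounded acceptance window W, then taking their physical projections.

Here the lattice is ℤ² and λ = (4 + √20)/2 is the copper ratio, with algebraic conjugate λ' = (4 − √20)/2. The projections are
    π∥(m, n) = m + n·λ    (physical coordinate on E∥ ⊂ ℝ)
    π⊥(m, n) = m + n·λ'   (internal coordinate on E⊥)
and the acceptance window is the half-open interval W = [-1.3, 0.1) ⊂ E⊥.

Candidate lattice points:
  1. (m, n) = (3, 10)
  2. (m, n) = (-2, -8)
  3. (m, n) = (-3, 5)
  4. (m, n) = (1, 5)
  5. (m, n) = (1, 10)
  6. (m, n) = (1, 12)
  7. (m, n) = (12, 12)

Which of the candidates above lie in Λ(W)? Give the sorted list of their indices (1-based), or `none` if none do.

2, 4

Numerically λ ≈ 4.23607 and λ' = −1/λ ≈ -0.23607.
#1 (3,10): internal coord 3 + (10)·λ' = +0.63932; +0.63932 ∉ [-1.3, 0.1) → out
#2 (-2,-8): internal coord -2 + (-8)·λ' = -0.11146; -0.11146 ∈ [-1.3, 0.1) → IN Λ
#3 (-3,5): internal coord -3 + (5)·λ' = -4.18034; -4.18034 ∉ [-1.3, 0.1) → out
#4 (1,5): internal coord 1 + (5)·λ' = -0.18034; -0.18034 ∈ [-1.3, 0.1) → IN Λ
#5 (1,10): internal coord 1 + (10)·λ' = -1.36068; -1.36068 ∉ [-1.3, 0.1) → out
#6 (1,12): internal coord 1 + (12)·λ' = -1.83282; -1.83282 ∉ [-1.3, 0.1) → out
#7 (12,12): internal coord 12 + (12)·λ' = +9.16718; +9.16718 ∉ [-1.3, 0.1) → out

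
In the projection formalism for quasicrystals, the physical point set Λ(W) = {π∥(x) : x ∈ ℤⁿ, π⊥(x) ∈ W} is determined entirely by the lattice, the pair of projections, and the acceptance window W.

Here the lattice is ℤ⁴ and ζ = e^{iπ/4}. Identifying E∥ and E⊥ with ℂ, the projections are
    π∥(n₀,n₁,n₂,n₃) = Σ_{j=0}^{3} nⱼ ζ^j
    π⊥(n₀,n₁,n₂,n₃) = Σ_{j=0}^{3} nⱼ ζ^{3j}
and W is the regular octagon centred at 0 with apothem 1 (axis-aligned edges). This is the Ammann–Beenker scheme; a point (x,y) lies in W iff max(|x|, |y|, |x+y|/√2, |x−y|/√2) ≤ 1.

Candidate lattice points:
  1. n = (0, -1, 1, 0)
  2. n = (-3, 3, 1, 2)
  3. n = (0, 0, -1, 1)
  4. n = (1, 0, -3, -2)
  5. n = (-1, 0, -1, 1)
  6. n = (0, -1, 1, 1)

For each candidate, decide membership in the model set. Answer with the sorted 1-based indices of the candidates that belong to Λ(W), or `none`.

With ζ = e^{iπ/4} the internal vectors are ζ^0,ζ^3,ζ^6,ζ^9.
#1 (0, -1, 1, 0): internal (0.7071, -1.7071); octagon support 1.7071 vs apothem 1 → ∉ W
#2 (-3, 3, 1, 2): internal (-3.7071, 2.5355); octagon support 4.4142 vs apothem 1 → ∉ W
#3 (0, 0, -1, 1): internal (0.7071, 1.7071); octagon support 1.7071 vs apothem 1 → ∉ W
#4 (1, 0, -3, -2): internal (-0.4142, 1.5858); octagon support 1.5858 vs apothem 1 → ∉ W
#5 (-1, 0, -1, 1): internal (-0.2929, 1.7071); octagon support 1.7071 vs apothem 1 → ∉ W
#6 (0, -1, 1, 1): internal (1.4142, -1.0000); octagon support 1.7071 vs apothem 1 → ∉ W

none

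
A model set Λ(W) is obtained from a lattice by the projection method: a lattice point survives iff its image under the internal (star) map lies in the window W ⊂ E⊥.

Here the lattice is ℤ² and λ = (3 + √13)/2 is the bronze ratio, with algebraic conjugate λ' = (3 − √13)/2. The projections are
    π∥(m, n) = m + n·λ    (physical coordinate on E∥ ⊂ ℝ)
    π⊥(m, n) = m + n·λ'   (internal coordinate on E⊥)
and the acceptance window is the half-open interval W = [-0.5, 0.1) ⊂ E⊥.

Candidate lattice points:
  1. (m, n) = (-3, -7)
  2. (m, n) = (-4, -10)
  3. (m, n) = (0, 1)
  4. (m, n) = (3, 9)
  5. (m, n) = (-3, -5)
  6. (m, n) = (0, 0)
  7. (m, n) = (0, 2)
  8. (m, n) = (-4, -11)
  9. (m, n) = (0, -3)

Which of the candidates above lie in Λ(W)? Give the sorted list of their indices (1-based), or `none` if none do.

3, 6

Compute λ' = (3−√13)/2 = -0.3028, so π⊥(m,n) = m -0.3028·n.
candidate 1: (m,n)=(-3,-7) → π∥ = -3-7·λ ≈ -26.1194, π⊥ = -3-7·λ' ≈ -0.8806 ∉ [-0.5, 0.1) ⇒ out
candidate 2: (m,n)=(-4,-10) → π∥ = -4-10·λ ≈ -37.0278, π⊥ = -4-10·λ' ≈ -0.9722 ∉ [-0.5, 0.1) ⇒ out
candidate 3: (m,n)=(0,1) → π∥ = 0+1·λ ≈ 3.3028, π⊥ = 0+1·λ' ≈ -0.3028 ∈ [-0.5, 0.1) ⇒ IN Λ
candidate 4: (m,n)=(3,9) → π∥ = 3+9·λ ≈ 32.7250, π⊥ = 3+9·λ' ≈ 0.2750 ∉ [-0.5, 0.1) ⇒ out
candidate 5: (m,n)=(-3,-5) → π∥ = -3-5·λ ≈ -19.5139, π⊥ = -3-5·λ' ≈ -1.4861 ∉ [-0.5, 0.1) ⇒ out
candidate 6: (m,n)=(0,0) → π∥ = 0+0·λ ≈ 0.0000, π⊥ = 0+0·λ' ≈ 0.0000 ∈ [-0.5, 0.1) ⇒ IN Λ
candidate 7: (m,n)=(0,2) → π∥ = 0+2·λ ≈ 6.6056, π⊥ = 0+2·λ' ≈ -0.6056 ∉ [-0.5, 0.1) ⇒ out
candidate 8: (m,n)=(-4,-11) → π∥ = -4-11·λ ≈ -40.3305, π⊥ = -4-11·λ' ≈ -0.6695 ∉ [-0.5, 0.1) ⇒ out
candidate 9: (m,n)=(0,-3) → π∥ = 0-3·λ ≈ -9.9083, π⊥ = 0-3·λ' ≈ 0.9083 ∉ [-0.5, 0.1) ⇒ out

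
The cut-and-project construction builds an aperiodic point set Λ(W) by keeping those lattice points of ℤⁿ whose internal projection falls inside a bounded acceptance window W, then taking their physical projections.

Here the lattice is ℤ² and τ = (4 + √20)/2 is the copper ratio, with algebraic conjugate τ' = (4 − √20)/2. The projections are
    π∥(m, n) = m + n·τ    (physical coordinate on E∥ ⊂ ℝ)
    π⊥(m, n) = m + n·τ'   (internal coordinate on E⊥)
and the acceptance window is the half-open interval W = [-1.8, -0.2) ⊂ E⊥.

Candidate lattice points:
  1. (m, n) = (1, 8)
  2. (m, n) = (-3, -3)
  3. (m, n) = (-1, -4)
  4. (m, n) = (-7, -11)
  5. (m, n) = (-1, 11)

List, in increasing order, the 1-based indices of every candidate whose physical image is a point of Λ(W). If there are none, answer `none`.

1

Numerically τ ≈ 4.236068 and τ' = −1/τ ≈ -0.236068.
#1 (1,8): internal coord 1 + (8)·τ' = -0.888544; -0.888544 ∈ [-1.8, -0.2) → IN Λ
#2 (-3,-3): internal coord -3 + (-3)·τ' = -2.291796; -2.291796 ∉ [-1.8, -0.2) → out
#3 (-1,-4): internal coord -1 + (-4)·τ' = -0.055728; -0.055728 ∉ [-1.8, -0.2) → out
#4 (-7,-11): internal coord -7 + (-11)·τ' = -4.403252; -4.403252 ∉ [-1.8, -0.2) → out
#5 (-1,11): internal coord -1 + (11)·τ' = -3.596748; -3.596748 ∉ [-1.8, -0.2) → out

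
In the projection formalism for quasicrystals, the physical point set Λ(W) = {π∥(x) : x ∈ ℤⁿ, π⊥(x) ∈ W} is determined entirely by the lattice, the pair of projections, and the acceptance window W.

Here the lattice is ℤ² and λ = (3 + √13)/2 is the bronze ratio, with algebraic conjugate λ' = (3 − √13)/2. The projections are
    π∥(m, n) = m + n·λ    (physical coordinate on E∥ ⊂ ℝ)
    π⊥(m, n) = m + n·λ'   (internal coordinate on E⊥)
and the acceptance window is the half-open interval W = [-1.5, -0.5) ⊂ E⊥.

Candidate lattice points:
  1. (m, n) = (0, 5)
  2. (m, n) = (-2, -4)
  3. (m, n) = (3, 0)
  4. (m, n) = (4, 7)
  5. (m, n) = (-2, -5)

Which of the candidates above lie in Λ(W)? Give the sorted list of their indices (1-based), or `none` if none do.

Numerically λ ≈ 3.3028 and λ' = −1/λ ≈ -0.3028.
[1] lift (0,5): star map gives -1.5139; window check -1.5 ≤ -1.5139 < -0.5 is false → out
[2] lift (-2,-4): star map gives -0.7889; window check -1.5 ≤ -0.7889 < -0.5 is true → IN Λ
[3] lift (3,0): star map gives 3.0000; window check -1.5 ≤ 3.0000 < -0.5 is false → out
[4] lift (4,7): star map gives 1.8806; window check -1.5 ≤ 1.8806 < -0.5 is false → out
[5] lift (-2,-5): star map gives -0.4861; window check -1.5 ≤ -0.4861 < -0.5 is false → out

2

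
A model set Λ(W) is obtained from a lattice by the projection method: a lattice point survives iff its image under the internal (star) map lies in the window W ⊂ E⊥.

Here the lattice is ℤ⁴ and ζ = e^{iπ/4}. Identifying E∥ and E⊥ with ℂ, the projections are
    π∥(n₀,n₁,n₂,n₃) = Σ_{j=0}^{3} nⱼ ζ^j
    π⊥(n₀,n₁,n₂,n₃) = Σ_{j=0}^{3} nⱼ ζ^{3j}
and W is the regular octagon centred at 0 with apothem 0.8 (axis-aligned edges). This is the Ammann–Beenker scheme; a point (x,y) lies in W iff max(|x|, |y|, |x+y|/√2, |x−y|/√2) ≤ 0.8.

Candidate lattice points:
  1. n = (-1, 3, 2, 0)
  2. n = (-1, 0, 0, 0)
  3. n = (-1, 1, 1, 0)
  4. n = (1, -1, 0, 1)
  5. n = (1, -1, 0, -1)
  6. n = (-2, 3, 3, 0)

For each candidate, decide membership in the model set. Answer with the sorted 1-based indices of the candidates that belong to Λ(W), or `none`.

Internal map: ζ^{3j} for j=0..3 gives (1,0), (−√2/2,√2/2), (0,−1), (√2/2,√2/2).
#1 (-1, 3, 2, 0): internal (-3.121320, 0.121320); octagon support 3.121320 vs apothem 0.8 → ∉ W
#2 (-1, 0, 0, 0): internal (-1.000000, 0.000000); octagon support 1.000000 vs apothem 0.8 → ∉ W
#3 (-1, 1, 1, 0): internal (-1.707107, -0.292893); octagon support 1.707107 vs apothem 0.8 → ∉ W
#4 (1, -1, 0, 1): internal (2.414214, 0.000000); octagon support 2.414214 vs apothem 0.8 → ∉ W
#5 (1, -1, 0, -1): internal (1.000000, -1.414214); octagon support 1.707107 vs apothem 0.8 → ∉ W
#6 (-2, 3, 3, 0): internal (-4.121320, -0.878680); octagon support 4.121320 vs apothem 0.8 → ∉ W

none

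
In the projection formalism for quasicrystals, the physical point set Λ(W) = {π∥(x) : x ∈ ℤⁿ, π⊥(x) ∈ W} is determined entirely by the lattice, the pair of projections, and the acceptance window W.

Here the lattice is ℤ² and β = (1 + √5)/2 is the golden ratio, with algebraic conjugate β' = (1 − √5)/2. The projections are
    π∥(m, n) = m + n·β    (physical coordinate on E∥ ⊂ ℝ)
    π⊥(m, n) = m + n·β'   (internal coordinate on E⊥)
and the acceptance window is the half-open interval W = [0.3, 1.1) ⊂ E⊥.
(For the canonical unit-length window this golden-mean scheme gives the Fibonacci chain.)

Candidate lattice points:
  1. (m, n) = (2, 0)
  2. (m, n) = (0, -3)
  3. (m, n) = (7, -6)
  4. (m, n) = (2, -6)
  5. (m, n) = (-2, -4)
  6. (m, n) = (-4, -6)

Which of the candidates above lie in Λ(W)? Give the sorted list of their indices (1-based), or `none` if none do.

5

Compute β' = (1−√5)/2 = -0.61803, so π⊥(m,n) = m -0.61803·n.
[1] lift (2,0): star map gives 2.00000; window check 0.3 ≤ 2.00000 < 1.1 is false → out
[2] lift (0,-3): star map gives 1.85410; window check 0.3 ≤ 1.85410 < 1.1 is false → out
[3] lift (7,-6): star map gives 10.70820; window check 0.3 ≤ 10.70820 < 1.1 is false → out
[4] lift (2,-6): star map gives 5.70820; window check 0.3 ≤ 5.70820 < 1.1 is false → out
[5] lift (-2,-4): star map gives 0.47214; window check 0.3 ≤ 0.47214 < 1.1 is true → IN Λ
[6] lift (-4,-6): star map gives -0.29180; window check 0.3 ≤ -0.29180 < 1.1 is false → out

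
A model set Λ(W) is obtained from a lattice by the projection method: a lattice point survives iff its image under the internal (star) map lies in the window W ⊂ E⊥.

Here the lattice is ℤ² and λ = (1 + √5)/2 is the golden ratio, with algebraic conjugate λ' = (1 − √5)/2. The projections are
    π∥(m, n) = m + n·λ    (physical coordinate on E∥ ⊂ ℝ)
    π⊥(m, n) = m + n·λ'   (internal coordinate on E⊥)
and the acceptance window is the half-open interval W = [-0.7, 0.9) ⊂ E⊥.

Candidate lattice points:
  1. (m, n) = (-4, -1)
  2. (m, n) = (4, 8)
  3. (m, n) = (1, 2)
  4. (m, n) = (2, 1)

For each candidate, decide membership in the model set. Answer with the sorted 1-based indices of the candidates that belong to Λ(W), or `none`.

3

Numerically λ ≈ 1.6180 and λ' = −1/λ ≈ -0.6180.
#1 (-4,-1): internal coord -4 + (-1)·λ' = -3.3820; -3.3820 ∉ [-0.7, 0.9) → out
#2 (4,8): internal coord 4 + (8)·λ' = -0.9443; -0.9443 ∉ [-0.7, 0.9) → out
#3 (1,2): internal coord 1 + (2)·λ' = -0.2361; -0.2361 ∈ [-0.7, 0.9) → IN Λ
#4 (2,1): internal coord 2 + (1)·λ' = +1.3820; +1.3820 ∉ [-0.7, 0.9) → out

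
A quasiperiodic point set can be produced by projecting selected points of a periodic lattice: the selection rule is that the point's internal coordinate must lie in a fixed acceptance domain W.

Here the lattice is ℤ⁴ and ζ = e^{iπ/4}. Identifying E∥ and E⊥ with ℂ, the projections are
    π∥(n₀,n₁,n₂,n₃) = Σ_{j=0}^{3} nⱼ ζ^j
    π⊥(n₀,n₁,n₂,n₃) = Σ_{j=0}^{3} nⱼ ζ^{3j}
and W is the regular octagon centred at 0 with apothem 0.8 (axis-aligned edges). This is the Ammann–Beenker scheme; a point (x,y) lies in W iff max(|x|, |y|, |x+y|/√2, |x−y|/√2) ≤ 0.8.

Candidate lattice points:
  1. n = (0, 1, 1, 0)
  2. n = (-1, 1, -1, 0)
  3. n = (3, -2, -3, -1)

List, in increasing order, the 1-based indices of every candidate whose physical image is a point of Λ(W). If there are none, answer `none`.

Internal map: ζ^{3j} for j=0..3 gives (1,0), (−√2/2,√2/2), (0,−1), (√2/2,√2/2).
#1 (0, 1, 1, 0): internal (-0.7071, -0.2929); octagon support 0.7071 vs apothem 0.8 → ∈ W
#2 (-1, 1, -1, 0): internal (-1.7071, 1.7071); octagon support 2.4142 vs apothem 0.8 → ∉ W
#3 (3, -2, -3, -1): internal (3.7071, 0.8787); octagon support 3.7071 vs apothem 0.8 → ∉ W

1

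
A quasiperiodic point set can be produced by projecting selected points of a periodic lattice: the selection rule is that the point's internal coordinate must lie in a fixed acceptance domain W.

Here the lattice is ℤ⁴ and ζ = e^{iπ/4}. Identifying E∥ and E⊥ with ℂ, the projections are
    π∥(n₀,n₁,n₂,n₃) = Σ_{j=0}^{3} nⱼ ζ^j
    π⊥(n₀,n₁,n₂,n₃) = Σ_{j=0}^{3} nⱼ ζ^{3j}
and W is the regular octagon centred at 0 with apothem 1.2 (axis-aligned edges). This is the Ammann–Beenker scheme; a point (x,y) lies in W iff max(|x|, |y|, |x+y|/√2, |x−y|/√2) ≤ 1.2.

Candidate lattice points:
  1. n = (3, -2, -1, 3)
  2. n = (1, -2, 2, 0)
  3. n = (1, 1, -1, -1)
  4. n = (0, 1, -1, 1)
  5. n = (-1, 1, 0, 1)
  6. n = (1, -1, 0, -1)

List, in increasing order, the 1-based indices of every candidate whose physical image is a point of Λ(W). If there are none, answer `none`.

π⊥(n) = n₀ + n₁ζ³ + n₂ζ⁶ + n₃ζ⁹ where ζ = e^{iπ/4}.
candidate 1: n = (3, -2, -1, 3) → π⊥ ≈ (+6.5355, +1.7071); max(|x|,|y|,|x±y|/√2) = 6.5355 > 1.2 ⇒ ∉ W
candidate 2: n = (1, -2, 2, 0) → π⊥ ≈ (+2.4142, -3.4142); max(|x|,|y|,|x±y|/√2) = 4.1213 > 1.2 ⇒ ∉ W
candidate 3: n = (1, 1, -1, -1) → π⊥ ≈ (-0.4142, +1.0000); max(|x|,|y|,|x±y|/√2) = 1.0000 ≤ 1.2 ⇒ ∈ W
candidate 4: n = (0, 1, -1, 1) → π⊥ ≈ (+0.0000, +2.4142); max(|x|,|y|,|x±y|/√2) = 2.4142 > 1.2 ⇒ ∉ W
candidate 5: n = (-1, 1, 0, 1) → π⊥ ≈ (-1.0000, +1.4142); max(|x|,|y|,|x±y|/√2) = 1.7071 > 1.2 ⇒ ∉ W
candidate 6: n = (1, -1, 0, -1) → π⊥ ≈ (+1.0000, -1.4142); max(|x|,|y|,|x±y|/√2) = 1.7071 > 1.2 ⇒ ∉ W

3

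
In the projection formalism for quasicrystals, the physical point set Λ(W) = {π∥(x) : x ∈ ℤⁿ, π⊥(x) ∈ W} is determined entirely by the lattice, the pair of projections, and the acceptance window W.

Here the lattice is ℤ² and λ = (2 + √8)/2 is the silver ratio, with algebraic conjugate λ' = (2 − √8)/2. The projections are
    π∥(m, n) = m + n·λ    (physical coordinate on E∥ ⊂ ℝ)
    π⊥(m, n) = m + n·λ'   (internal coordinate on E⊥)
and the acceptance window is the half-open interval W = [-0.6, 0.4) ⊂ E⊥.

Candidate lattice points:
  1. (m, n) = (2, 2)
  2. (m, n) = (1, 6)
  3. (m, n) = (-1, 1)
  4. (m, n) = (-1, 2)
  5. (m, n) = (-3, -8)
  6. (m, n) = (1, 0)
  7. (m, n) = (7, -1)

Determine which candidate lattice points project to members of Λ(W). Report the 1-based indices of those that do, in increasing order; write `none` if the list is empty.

Compute λ' = (2−√8)/2 = -0.41421, so π⊥(m,n) = m -0.41421·n.
[1] lift (2,2): star map gives 1.17157; window check -0.6 ≤ 1.17157 < 0.4 is false → out
[2] lift (1,6): star map gives -1.48528; window check -0.6 ≤ -1.48528 < 0.4 is false → out
[3] lift (-1,1): star map gives -1.41421; window check -0.6 ≤ -1.41421 < 0.4 is false → out
[4] lift (-1,2): star map gives -1.82843; window check -0.6 ≤ -1.82843 < 0.4 is false → out
[5] lift (-3,-8): star map gives 0.31371; window check -0.6 ≤ 0.31371 < 0.4 is true → IN Λ
[6] lift (1,0): star map gives 1.00000; window check -0.6 ≤ 1.00000 < 0.4 is false → out
[7] lift (7,-1): star map gives 7.41421; window check -0.6 ≤ 7.41421 < 0.4 is false → out

5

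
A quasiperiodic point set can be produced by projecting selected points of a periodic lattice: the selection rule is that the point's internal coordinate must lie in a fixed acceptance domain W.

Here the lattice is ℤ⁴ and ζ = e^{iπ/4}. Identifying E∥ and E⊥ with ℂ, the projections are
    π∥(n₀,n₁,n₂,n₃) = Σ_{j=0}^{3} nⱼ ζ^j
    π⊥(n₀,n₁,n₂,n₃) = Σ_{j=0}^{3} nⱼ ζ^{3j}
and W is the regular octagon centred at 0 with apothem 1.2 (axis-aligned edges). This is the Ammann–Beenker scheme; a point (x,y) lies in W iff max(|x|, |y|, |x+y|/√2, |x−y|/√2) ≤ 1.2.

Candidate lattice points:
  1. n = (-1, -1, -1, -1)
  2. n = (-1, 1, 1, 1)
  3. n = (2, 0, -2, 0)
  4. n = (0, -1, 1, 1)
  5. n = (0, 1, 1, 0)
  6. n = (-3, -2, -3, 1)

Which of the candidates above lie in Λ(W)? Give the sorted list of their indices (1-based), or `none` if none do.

π⊥(n) = n₀ + n₁ζ³ + n₂ζ⁶ + n₃ζ⁹ where ζ = e^{iπ/4}.
candidate 1: n = (-1, -1, -1, -1) → π⊥ ≈ (-1.0000, -0.4142); max(|x|,|y|,|x±y|/√2) = 1.0000 ≤ 1.2 ⇒ ∈ W
candidate 2: n = (-1, 1, 1, 1) → π⊥ ≈ (-1.0000, +0.4142); max(|x|,|y|,|x±y|/√2) = 1.0000 ≤ 1.2 ⇒ ∈ W
candidate 3: n = (2, 0, -2, 0) → π⊥ ≈ (+2.0000, +2.0000); max(|x|,|y|,|x±y|/√2) = 2.8284 > 1.2 ⇒ ∉ W
candidate 4: n = (0, -1, 1, 1) → π⊥ ≈ (+1.4142, -1.0000); max(|x|,|y|,|x±y|/√2) = 1.7071 > 1.2 ⇒ ∉ W
candidate 5: n = (0, 1, 1, 0) → π⊥ ≈ (-0.7071, -0.2929); max(|x|,|y|,|x±y|/√2) = 0.7071 ≤ 1.2 ⇒ ∈ W
candidate 6: n = (-3, -2, -3, 1) → π⊥ ≈ (-0.8787, +2.2929); max(|x|,|y|,|x±y|/√2) = 2.2929 > 1.2 ⇒ ∉ W

1, 2, 5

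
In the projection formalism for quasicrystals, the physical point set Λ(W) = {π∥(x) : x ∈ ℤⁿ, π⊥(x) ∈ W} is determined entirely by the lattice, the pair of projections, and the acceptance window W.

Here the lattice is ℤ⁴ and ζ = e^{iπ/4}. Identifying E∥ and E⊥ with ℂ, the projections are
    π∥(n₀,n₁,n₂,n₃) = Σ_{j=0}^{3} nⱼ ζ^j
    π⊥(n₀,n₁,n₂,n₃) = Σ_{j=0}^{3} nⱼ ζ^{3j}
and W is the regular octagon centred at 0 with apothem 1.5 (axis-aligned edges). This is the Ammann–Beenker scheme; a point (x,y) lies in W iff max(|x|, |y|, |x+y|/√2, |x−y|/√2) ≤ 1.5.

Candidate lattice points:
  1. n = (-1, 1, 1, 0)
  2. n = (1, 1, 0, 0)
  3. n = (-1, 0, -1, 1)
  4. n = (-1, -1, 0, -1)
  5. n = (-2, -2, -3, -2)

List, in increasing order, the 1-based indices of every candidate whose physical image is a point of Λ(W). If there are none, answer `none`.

2

With ζ = e^{iπ/4} the internal vectors are ζ^0,ζ^3,ζ^6,ζ^9.
candidate 1: n = (-1, 1, 1, 0) → π⊥ ≈ (-1.7071, -0.2929); max(|x|,|y|,|x±y|/√2) = 1.7071 > 1.5 ⇒ ∉ W
candidate 2: n = (1, 1, 0, 0) → π⊥ ≈ (+0.2929, +0.7071); max(|x|,|y|,|x±y|/√2) = 0.7071 ≤ 1.5 ⇒ ∈ W
candidate 3: n = (-1, 0, -1, 1) → π⊥ ≈ (-0.2929, +1.7071); max(|x|,|y|,|x±y|/√2) = 1.7071 > 1.5 ⇒ ∉ W
candidate 4: n = (-1, -1, 0, -1) → π⊥ ≈ (-1.0000, -1.4142); max(|x|,|y|,|x±y|/√2) = 1.7071 > 1.5 ⇒ ∉ W
candidate 5: n = (-2, -2, -3, -2) → π⊥ ≈ (-2.0000, +0.1716); max(|x|,|y|,|x±y|/√2) = 2.0000 > 1.5 ⇒ ∉ W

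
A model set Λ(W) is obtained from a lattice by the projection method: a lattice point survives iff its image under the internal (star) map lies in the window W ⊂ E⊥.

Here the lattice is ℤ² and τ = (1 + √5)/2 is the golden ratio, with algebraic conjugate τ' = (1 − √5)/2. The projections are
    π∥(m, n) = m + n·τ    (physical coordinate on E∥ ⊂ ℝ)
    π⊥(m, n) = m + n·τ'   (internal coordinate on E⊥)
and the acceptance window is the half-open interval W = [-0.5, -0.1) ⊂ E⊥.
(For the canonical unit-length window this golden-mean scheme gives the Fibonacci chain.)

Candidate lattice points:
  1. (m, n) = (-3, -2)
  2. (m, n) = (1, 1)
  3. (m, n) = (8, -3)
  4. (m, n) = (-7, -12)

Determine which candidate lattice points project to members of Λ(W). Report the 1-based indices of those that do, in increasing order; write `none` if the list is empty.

Compute τ' = (1−√5)/2 = -0.6180, so π⊥(m,n) = m -0.6180·n.
#1 (-3,-2): internal coord -3 + (-2)·τ' = -1.7639; -1.7639 ∉ [-0.5, -0.1) → out
#2 (1,1): internal coord 1 + (1)·τ' = +0.3820; +0.3820 ∉ [-0.5, -0.1) → out
#3 (8,-3): internal coord 8 + (-3)·τ' = +9.8541; +9.8541 ∉ [-0.5, -0.1) → out
#4 (-7,-12): internal coord -7 + (-12)·τ' = +0.4164; +0.4164 ∉ [-0.5, -0.1) → out

none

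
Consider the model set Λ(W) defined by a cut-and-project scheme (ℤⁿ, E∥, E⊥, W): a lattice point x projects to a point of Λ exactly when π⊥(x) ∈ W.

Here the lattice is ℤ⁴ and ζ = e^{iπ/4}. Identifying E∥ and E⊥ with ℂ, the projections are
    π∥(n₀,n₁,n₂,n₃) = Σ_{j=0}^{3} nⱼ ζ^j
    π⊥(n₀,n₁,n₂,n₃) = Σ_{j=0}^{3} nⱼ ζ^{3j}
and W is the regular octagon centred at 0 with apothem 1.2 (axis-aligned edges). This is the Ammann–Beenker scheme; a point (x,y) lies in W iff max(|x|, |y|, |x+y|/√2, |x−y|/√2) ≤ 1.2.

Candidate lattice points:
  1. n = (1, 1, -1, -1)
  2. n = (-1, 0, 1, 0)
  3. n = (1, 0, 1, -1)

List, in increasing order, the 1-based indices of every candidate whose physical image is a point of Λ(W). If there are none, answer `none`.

1

Internal map: ζ^{3j} for j=0..3 gives (1,0), (−√2/2,√2/2), (0,−1), (√2/2,√2/2).
#1 (1, 1, -1, -1): internal (-0.414214, 1.000000); octagon support 1.000000 vs apothem 1.2 → ∈ W
#2 (-1, 0, 1, 0): internal (-1.000000, -1.000000); octagon support 1.414214 vs apothem 1.2 → ∉ W
#3 (1, 0, 1, -1): internal (0.292893, -1.707107); octagon support 1.707107 vs apothem 1.2 → ∉ W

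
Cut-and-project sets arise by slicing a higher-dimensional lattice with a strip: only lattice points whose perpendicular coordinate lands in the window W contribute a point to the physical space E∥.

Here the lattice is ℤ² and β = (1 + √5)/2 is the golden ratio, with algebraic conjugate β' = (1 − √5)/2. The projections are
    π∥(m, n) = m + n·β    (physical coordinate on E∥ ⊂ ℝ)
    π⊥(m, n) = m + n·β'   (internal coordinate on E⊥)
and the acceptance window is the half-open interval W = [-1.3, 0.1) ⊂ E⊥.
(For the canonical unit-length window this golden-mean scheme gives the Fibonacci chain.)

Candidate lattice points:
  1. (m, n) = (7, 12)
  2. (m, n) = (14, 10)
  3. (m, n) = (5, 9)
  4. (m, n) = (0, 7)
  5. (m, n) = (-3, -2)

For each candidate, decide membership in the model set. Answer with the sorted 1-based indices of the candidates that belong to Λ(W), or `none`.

1, 3

Numerically β ≈ 1.6180 and β' = −1/β ≈ -0.6180.
#1 (7,12): internal coord 7 + (12)·β' = -0.4164; -0.4164 ∈ [-1.3, 0.1) → IN Λ
#2 (14,10): internal coord 14 + (10)·β' = +7.8197; +7.8197 ∉ [-1.3, 0.1) → out
#3 (5,9): internal coord 5 + (9)·β' = -0.5623; -0.5623 ∈ [-1.3, 0.1) → IN Λ
#4 (0,7): internal coord 0 + (7)·β' = -4.3262; -4.3262 ∉ [-1.3, 0.1) → out
#5 (-3,-2): internal coord -3 + (-2)·β' = -1.7639; -1.7639 ∉ [-1.3, 0.1) → out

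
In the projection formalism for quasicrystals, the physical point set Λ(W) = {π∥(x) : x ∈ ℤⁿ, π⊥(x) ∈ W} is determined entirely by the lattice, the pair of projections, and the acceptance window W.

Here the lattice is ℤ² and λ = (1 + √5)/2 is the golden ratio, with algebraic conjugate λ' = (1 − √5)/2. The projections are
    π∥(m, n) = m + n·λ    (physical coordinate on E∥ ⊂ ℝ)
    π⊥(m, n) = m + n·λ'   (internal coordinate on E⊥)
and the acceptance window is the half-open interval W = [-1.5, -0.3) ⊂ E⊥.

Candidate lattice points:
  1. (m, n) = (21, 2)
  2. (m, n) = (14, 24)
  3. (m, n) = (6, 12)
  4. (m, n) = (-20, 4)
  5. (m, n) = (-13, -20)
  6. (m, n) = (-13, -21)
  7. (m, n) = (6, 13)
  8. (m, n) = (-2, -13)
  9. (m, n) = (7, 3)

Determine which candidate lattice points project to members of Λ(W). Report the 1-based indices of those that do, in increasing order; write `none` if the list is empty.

Compute λ' = (1−√5)/2 = -0.6180, so π⊥(m,n) = m -0.6180·n.
[1] lift (21,2): star map gives 19.7639; window check -1.5 ≤ 19.7639 < -0.3 is false → out
[2] lift (14,24): star map gives -0.8328; window check -1.5 ≤ -0.8328 < -0.3 is true → IN Λ
[3] lift (6,12): star map gives -1.4164; window check -1.5 ≤ -1.4164 < -0.3 is true → IN Λ
[4] lift (-20,4): star map gives -22.4721; window check -1.5 ≤ -22.4721 < -0.3 is false → out
[5] lift (-13,-20): star map gives -0.6393; window check -1.5 ≤ -0.6393 < -0.3 is true → IN Λ
[6] lift (-13,-21): star map gives -0.0213; window check -1.5 ≤ -0.0213 < -0.3 is false → out
[7] lift (6,13): star map gives -2.0344; window check -1.5 ≤ -2.0344 < -0.3 is false → out
[8] lift (-2,-13): star map gives 6.0344; window check -1.5 ≤ 6.0344 < -0.3 is false → out
[9] lift (7,3): star map gives 5.1459; window check -1.5 ≤ 5.1459 < -0.3 is false → out

2, 3, 5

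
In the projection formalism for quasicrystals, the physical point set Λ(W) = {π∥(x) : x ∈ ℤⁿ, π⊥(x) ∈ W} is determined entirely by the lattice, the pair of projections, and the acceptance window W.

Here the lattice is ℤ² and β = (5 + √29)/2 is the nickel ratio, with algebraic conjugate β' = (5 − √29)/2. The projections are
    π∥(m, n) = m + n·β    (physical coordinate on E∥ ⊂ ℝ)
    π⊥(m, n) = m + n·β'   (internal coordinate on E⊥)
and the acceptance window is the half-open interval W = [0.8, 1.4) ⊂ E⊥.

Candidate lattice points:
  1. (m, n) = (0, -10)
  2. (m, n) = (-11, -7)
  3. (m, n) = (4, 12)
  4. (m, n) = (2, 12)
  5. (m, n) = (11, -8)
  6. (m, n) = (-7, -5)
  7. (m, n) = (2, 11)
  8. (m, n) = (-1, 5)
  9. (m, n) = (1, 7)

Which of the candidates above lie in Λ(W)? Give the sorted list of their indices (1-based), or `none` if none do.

none

β' = (5−√29)/2 ≈ -0.192582.
#1 (0,-10): internal coord 0 + (-10)·β' = +1.925824; +1.925824 ∉ [0.8, 1.4) → out
#2 (-11,-7): internal coord -11 + (-7)·β' = -9.651923; -9.651923 ∉ [0.8, 1.4) → out
#3 (4,12): internal coord 4 + (12)·β' = +1.689011; +1.689011 ∉ [0.8, 1.4) → out
#4 (2,12): internal coord 2 + (12)·β' = -0.310989; -0.310989 ∉ [0.8, 1.4) → out
#5 (11,-8): internal coord 11 + (-8)·β' = +12.540659; +12.540659 ∉ [0.8, 1.4) → out
#6 (-7,-5): internal coord -7 + (-5)·β' = -6.037088; -6.037088 ∉ [0.8, 1.4) → out
#7 (2,11): internal coord 2 + (11)·β' = -0.118406; -0.118406 ∉ [0.8, 1.4) → out
#8 (-1,5): internal coord -1 + (5)·β' = -1.962912; -1.962912 ∉ [0.8, 1.4) → out
#9 (1,7): internal coord 1 + (7)·β' = -0.348077; -0.348077 ∉ [0.8, 1.4) → out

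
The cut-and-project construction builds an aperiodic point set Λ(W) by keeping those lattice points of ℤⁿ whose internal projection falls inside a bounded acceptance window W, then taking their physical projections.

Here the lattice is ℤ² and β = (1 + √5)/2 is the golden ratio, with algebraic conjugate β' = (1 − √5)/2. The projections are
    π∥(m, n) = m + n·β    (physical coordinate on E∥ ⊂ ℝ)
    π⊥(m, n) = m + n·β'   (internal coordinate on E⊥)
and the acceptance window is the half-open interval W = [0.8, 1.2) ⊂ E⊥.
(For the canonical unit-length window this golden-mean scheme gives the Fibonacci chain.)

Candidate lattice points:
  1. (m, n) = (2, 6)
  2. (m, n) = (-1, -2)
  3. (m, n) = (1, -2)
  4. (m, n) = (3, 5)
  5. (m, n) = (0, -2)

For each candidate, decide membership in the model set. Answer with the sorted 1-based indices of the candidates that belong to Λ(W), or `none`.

Numerically β ≈ 1.6180 and β' = −1/β ≈ -0.6180.
candidate 1: (m,n)=(2,6) → π∥ = 2+6·β ≈ 11.7082, π⊥ = 2+6·β' ≈ -1.7082 ∉ [0.8, 1.2) ⇒ out
candidate 2: (m,n)=(-1,-2) → π∥ = -1-2·β ≈ -4.2361, π⊥ = -1-2·β' ≈ 0.2361 ∉ [0.8, 1.2) ⇒ out
candidate 3: (m,n)=(1,-2) → π∥ = 1-2·β ≈ -2.2361, π⊥ = 1-2·β' ≈ 2.2361 ∉ [0.8, 1.2) ⇒ out
candidate 4: (m,n)=(3,5) → π∥ = 3+5·β ≈ 11.0902, π⊥ = 3+5·β' ≈ -0.0902 ∉ [0.8, 1.2) ⇒ out
candidate 5: (m,n)=(0,-2) → π∥ = 0-2·β ≈ -3.2361, π⊥ = 0-2·β' ≈ 1.2361 ∉ [0.8, 1.2) ⇒ out

none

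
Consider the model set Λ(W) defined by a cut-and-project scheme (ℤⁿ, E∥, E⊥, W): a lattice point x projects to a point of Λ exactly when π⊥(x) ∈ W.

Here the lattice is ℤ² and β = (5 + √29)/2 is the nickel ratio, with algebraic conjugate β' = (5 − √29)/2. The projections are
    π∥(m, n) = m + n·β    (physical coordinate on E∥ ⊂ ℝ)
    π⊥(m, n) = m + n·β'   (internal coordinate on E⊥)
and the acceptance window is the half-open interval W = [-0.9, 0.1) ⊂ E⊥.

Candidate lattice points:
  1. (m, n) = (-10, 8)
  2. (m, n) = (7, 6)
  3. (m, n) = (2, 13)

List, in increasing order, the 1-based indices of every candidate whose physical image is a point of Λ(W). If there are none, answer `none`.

Compute β' = (5−√29)/2 = -0.192582, so π⊥(m,n) = m -0.192582·n.
[1] lift (-10,8): star map gives -11.540659; window check -0.9 ≤ -11.540659 < 0.1 is false → out
[2] lift (7,6): star map gives 5.844506; window check -0.9 ≤ 5.844506 < 0.1 is false → out
[3] lift (2,13): star map gives -0.503571; window check -0.9 ≤ -0.503571 < 0.1 is true → IN Λ

3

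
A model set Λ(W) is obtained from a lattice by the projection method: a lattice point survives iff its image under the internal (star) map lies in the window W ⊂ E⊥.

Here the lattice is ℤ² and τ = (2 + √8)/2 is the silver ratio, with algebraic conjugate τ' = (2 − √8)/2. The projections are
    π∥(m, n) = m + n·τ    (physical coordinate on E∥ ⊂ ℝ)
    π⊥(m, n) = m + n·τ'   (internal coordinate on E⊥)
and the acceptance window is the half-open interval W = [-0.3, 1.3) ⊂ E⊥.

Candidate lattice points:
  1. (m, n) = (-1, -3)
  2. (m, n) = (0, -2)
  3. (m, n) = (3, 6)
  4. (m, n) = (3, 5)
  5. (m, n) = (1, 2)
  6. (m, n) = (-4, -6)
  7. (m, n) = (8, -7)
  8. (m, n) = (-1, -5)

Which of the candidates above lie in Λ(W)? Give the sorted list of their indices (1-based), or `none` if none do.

1, 2, 3, 4, 5, 8

Compute τ' = (2−√8)/2 = -0.414214, so π⊥(m,n) = m -0.414214·n.
candidate 1: (m,n)=(-1,-3) → π∥ = -1-3·τ ≈ -8.242641, π⊥ = -1-3·τ' ≈ 0.242641 ∈ [-0.3, 1.3) ⇒ IN Λ
candidate 2: (m,n)=(0,-2) → π∥ = 0-2·τ ≈ -4.828427, π⊥ = 0-2·τ' ≈ 0.828427 ∈ [-0.3, 1.3) ⇒ IN Λ
candidate 3: (m,n)=(3,6) → π∥ = 3+6·τ ≈ 17.485281, π⊥ = 3+6·τ' ≈ 0.514719 ∈ [-0.3, 1.3) ⇒ IN Λ
candidate 4: (m,n)=(3,5) → π∥ = 3+5·τ ≈ 15.071068, π⊥ = 3+5·τ' ≈ 0.928932 ∈ [-0.3, 1.3) ⇒ IN Λ
candidate 5: (m,n)=(1,2) → π∥ = 1+2·τ ≈ 5.828427, π⊥ = 1+2·τ' ≈ 0.171573 ∈ [-0.3, 1.3) ⇒ IN Λ
candidate 6: (m,n)=(-4,-6) → π∥ = -4-6·τ ≈ -18.485281, π⊥ = -4-6·τ' ≈ -1.514719 ∉ [-0.3, 1.3) ⇒ out
candidate 7: (m,n)=(8,-7) → π∥ = 8-7·τ ≈ -8.899495, π⊥ = 8-7·τ' ≈ 10.899495 ∉ [-0.3, 1.3) ⇒ out
candidate 8: (m,n)=(-1,-5) → π∥ = -1-5·τ ≈ -13.071068, π⊥ = -1-5·τ' ≈ 1.071068 ∈ [-0.3, 1.3) ⇒ IN Λ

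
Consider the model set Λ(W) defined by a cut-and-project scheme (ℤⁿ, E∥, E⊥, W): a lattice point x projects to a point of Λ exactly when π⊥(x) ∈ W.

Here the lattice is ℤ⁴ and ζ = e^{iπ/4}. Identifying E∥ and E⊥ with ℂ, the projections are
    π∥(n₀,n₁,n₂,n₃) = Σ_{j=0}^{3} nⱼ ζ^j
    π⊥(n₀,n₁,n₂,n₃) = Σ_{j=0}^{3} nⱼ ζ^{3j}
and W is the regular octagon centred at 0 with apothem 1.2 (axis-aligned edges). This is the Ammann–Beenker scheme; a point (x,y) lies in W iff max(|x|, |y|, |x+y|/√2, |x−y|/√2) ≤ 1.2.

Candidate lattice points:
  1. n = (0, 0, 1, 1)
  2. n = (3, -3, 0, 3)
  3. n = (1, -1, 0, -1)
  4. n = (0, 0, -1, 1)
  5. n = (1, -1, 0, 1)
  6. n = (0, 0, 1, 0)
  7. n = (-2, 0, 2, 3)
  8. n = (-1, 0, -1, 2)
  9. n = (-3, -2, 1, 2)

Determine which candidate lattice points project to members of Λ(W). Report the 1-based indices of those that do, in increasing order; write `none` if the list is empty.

1, 6, 7, 9

π⊥(n) = n₀ + n₁ζ³ + n₂ζ⁶ + n₃ζ⁹ where ζ = e^{iπ/4}.
candidate 1: n = (0, 0, 1, 1) → π⊥ ≈ (+0.70711, -0.29289); max(|x|,|y|,|x±y|/√2) = 0.70711 ≤ 1.2 ⇒ ∈ W
candidate 2: n = (3, -3, 0, 3) → π⊥ ≈ (+7.24264, +0.00000); max(|x|,|y|,|x±y|/√2) = 7.24264 > 1.2 ⇒ ∉ W
candidate 3: n = (1, -1, 0, -1) → π⊥ ≈ (+1.00000, -1.41421); max(|x|,|y|,|x±y|/√2) = 1.70711 > 1.2 ⇒ ∉ W
candidate 4: n = (0, 0, -1, 1) → π⊥ ≈ (+0.70711, +1.70711); max(|x|,|y|,|x±y|/√2) = 1.70711 > 1.2 ⇒ ∉ W
candidate 5: n = (1, -1, 0, 1) → π⊥ ≈ (+2.41421, +0.00000); max(|x|,|y|,|x±y|/√2) = 2.41421 > 1.2 ⇒ ∉ W
candidate 6: n = (0, 0, 1, 0) → π⊥ ≈ (+0.00000, -1.00000); max(|x|,|y|,|x±y|/√2) = 1.00000 ≤ 1.2 ⇒ ∈ W
candidate 7: n = (-2, 0, 2, 3) → π⊥ ≈ (+0.12132, +0.12132); max(|x|,|y|,|x±y|/√2) = 0.17157 ≤ 1.2 ⇒ ∈ W
candidate 8: n = (-1, 0, -1, 2) → π⊥ ≈ (+0.41421, +2.41421); max(|x|,|y|,|x±y|/√2) = 2.41421 > 1.2 ⇒ ∉ W
candidate 9: n = (-3, -2, 1, 2) → π⊥ ≈ (-0.17157, -1.00000); max(|x|,|y|,|x±y|/√2) = 1.00000 ≤ 1.2 ⇒ ∈ W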